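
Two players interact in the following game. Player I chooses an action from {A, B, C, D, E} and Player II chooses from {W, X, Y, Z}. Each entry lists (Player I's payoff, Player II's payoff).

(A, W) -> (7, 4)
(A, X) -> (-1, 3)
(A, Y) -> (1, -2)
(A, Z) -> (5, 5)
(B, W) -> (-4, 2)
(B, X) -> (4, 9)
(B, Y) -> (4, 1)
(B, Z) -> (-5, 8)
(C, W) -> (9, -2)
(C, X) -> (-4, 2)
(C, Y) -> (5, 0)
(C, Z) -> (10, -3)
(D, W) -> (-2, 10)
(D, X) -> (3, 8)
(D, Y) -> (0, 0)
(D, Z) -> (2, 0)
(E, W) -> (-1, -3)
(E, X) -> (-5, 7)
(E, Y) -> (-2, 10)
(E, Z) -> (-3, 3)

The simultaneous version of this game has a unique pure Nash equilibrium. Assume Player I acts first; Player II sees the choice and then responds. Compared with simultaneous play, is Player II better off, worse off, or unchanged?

Player II best-responds to each possible Player I move:
- A: BR = Z, leader payoff 5.
- B: BR = X, leader payoff 4.
- C: BR = X, leader payoff -4.
- D: BR = W, leader payoff -2.
- E: BR = Y, leader payoff -2.
Among 5, 4, -4, -2, -2, the best is 5 at A. Subgame-perfect outcome: (A, Z) with payoffs (5, 5).
Now find the simultaneous Nash equilibrium.
Player I's best replies: W→C; X→B; Y→C; Z→C.
Player II's best replies: A→Z; B→X; C→X; D→W; E→Y.
The unique mutual best reply is (B, X), giving (4, 9).
Player II earns 5 sequentially versus 9 at the Nash outcome: worse off.

worse off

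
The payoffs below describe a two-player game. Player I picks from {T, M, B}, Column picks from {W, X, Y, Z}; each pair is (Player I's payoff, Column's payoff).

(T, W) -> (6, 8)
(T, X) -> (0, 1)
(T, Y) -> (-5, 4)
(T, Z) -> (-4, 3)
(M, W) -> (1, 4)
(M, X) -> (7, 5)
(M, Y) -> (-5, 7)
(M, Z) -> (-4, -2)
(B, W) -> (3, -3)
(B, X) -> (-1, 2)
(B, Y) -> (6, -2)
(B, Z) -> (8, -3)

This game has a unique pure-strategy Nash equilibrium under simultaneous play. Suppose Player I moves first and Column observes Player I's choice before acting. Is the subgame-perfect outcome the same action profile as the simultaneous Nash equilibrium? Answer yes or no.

Solve by backward induction (Player I leads).
- T: Column compares 8, 1, 4, 3 and picks W; Player I would get 6.
- M: Column compares 4, 5, 7, -2 and picks Y; Player I would get -5.
- B: Column compares -3, 2, -2, -3 and picks X; Player I would get -1.
Among 6, -5, -1, the best is 6 at T. Subgame-perfect outcome: (T, W) with payoffs (6, 8).
For the simultaneous game, intersect best replies.
Player I's best replies: W→T; X→M; Y→B; Z→B.
Column's best replies: T→W; M→Y; B→X.
The unique mutual best reply is (T, W), giving (6, 8).
Sequential outcome (T, W) coincides with the Nash profile (T, W).

yes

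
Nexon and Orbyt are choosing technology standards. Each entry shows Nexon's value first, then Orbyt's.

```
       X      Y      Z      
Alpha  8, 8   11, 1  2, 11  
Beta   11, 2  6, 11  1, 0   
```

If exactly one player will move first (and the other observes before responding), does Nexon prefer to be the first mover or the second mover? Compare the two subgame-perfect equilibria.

first

If Nexon leads: Orbyt's best replies are Alpha→Z, Beta→Y; Nexon's induced payoffs 2, 6; outcome (Beta, Y), payoffs (6, 11).
If Orbyt leads: Nexon's best replies are X→Beta, Y→Alpha, Z→Alpha; Orbyt's induced payoffs 2, 1, 11; outcome (Alpha, Z), payoffs (2, 11).
Nexon gets 6 moving first and 2 moving second, so Nexon prefers to move first.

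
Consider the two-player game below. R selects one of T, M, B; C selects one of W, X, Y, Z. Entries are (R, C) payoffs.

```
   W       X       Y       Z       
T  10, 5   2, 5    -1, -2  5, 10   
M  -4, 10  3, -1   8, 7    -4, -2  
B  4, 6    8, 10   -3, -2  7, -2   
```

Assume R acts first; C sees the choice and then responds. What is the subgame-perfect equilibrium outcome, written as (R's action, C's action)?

(B, X)

C best-responds to each possible R move:
- T: C compares 5, 5, -2, 10 and picks Z; R would get 5.
- M: C compares 10, -1, 7, -2 and picks W; R would get -4.
- B: C compares 6, 10, -2, -2 and picks X; R would get 8.
Maximizing over 5, -4, 8, R chooses B. Subgame-perfect outcome: (B, X) with payoffs (8, 10).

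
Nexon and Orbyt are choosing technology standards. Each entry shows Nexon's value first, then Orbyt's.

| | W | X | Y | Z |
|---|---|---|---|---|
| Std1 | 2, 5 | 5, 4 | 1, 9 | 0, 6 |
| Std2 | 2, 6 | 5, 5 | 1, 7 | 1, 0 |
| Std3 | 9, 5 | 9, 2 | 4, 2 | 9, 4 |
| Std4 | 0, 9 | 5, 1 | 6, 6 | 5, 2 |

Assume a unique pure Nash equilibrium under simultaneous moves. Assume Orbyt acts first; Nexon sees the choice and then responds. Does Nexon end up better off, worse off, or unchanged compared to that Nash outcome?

Work backward from Nexon's decision.
- W → Nexon plays Std3 (best of 2, 2, 9, 0); Orbyt gets 5.
- X → Nexon plays Std3 (best of 5, 5, 9, 5); Orbyt gets 2.
- Y → Nexon plays Std4 (best of 1, 1, 4, 6); Orbyt gets 6.
- Z → Nexon plays Std3 (best of 0, 1, 9, 5); Orbyt gets 4.
Maximizing over 5, 2, 6, 4, Orbyt chooses Y. Subgame-perfect outcome: (Std4, Y) with payoffs (6, 6).
For the simultaneous game, intersect best replies.
Nexon's best replies: W→Std3; X→Std3; Y→Std4; Z→Std3.
Orbyt's best replies: Std1→Y; Std2→Y; Std3→W; Std4→W.
The unique mutual best reply is (Std3, W), giving (9, 5).
Nexon earns 6 sequentially versus 9 at the Nash outcome: worse off.

worse off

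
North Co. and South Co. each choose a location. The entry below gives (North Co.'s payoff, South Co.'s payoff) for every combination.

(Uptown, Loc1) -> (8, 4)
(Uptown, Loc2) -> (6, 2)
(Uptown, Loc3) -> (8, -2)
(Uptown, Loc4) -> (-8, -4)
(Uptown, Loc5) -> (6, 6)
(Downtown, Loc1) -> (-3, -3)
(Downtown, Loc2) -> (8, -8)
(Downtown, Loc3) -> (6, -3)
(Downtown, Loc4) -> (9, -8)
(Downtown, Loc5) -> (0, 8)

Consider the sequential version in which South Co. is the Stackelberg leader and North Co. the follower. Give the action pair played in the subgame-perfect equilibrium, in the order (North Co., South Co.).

Work backward from North Co.'s decision.
- Loc1: BR = Uptown, leader payoff 4.
- Loc2: BR = Downtown, leader payoff -8.
- Loc3: BR = Uptown, leader payoff -2.
- Loc4: BR = Downtown, leader payoff -8.
- Loc5: BR = Uptown, leader payoff 6.
Among 4, -8, -2, -8, 6, the best is 6 at Loc5. Subgame-perfect outcome: (Uptown, Loc5) with payoffs (6, 6).

(Uptown, Loc5)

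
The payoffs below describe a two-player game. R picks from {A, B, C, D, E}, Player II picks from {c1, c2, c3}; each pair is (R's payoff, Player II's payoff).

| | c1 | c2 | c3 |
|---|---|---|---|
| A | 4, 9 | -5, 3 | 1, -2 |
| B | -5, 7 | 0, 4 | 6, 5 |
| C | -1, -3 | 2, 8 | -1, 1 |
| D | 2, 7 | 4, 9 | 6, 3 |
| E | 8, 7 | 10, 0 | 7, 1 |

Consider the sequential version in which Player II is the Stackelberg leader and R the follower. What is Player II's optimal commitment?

Backward induction with Player II moving first.
- c1 → R plays E (best of 4, -5, -1, 2, 8); Player II gets 7.
- c2 → R plays E (best of -5, 0, 2, 4, 10); Player II gets 0.
- c3 → R plays E (best of 1, 6, -1, 6, 7); Player II gets 1.
Among 7, 0, 1, the best is 7 at c1. Subgame-perfect outcome: (E, c1) with payoffs (8, 7).

c1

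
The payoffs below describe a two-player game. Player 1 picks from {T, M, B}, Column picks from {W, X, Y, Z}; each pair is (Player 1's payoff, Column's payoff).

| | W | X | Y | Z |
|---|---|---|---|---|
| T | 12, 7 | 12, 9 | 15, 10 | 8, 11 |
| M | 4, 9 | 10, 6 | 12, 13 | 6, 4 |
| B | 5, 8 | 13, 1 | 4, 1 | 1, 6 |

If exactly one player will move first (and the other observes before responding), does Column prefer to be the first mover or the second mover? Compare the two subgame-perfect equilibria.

If Player 1 leads: Column's best replies are T→Z, M→Y, B→W; Player 1's induced payoffs 8, 12, 5; outcome (M, Y), payoffs (12, 13).
If Column leads: Player 1's best replies are W→T, X→B, Y→T, Z→T; Column's induced payoffs 7, 1, 10, 11; outcome (T, Z), payoffs (8, 11).
Column gets 11 moving first and 13 moving second, so Column prefers to move second.

second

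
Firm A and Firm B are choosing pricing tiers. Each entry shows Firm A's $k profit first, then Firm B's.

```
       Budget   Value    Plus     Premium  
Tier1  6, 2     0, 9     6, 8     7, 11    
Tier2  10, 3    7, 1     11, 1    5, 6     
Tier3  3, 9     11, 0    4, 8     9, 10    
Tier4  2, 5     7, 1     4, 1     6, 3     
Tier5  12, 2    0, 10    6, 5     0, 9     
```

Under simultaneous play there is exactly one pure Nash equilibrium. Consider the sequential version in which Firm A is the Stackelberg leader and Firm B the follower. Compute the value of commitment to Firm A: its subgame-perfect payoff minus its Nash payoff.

Backward induction with Firm A moving first.
- Tier1: Firm B compares 2, 9, 8, 11 and picks Premium; Firm A would get 7.
- Tier2: Firm B compares 3, 1, 1, 6 and picks Premium; Firm A would get 5.
- Tier3: Firm B compares 9, 0, 8, 10 and picks Premium; Firm A would get 9.
- Tier4: Firm B compares 5, 1, 1, 3 and picks Budget; Firm A would get 2.
- Tier5: Firm B compares 2, 10, 5, 9 and picks Value; Firm A would get 0.
Maximizing over 7, 5, 9, 2, 0, Firm A chooses Tier3. Subgame-perfect outcome: (Tier3, Premium) with payoffs (9, 10).
Now find the simultaneous Nash equilibrium.
Firm A's best replies: Budget→Tier5; Value→Tier3; Plus→Tier2; Premium→Tier3.
Firm B's best replies: Tier1→Premium; Tier2→Premium; Tier3→Premium; Tier4→Budget; Tier5→Value.
The unique mutual best reply is (Tier3, Premium), giving (9, 10).
Firm A's commitment gain: 9 − 9 = 0.

0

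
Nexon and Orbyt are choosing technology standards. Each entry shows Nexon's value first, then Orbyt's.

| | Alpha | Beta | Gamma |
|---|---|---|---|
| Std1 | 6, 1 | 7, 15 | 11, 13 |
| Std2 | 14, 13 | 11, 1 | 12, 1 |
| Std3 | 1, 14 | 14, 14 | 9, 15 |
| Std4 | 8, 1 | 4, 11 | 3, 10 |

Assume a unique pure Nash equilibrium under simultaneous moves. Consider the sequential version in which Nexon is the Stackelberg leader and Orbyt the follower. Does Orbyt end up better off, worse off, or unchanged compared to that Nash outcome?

Work backward from Orbyt's decision.
- Std1 → Orbyt plays Beta (best of 1, 15, 13); Nexon gets 7.
- Std2 → Orbyt plays Alpha (best of 13, 1, 1); Nexon gets 14.
- Std3 → Orbyt plays Gamma (best of 14, 14, 15); Nexon gets 9.
- Std4 → Orbyt plays Beta (best of 1, 11, 10); Nexon gets 4.
Among 7, 14, 9, 4, the best is 14 at Std2. Subgame-perfect outcome: (Std2, Alpha) with payoffs (14, 13).
Under simultaneous play:
Nexon's best replies: Alpha→Std2; Beta→Std3; Gamma→Std2.
Orbyt's best replies: Std1→Beta; Std2→Alpha; Std3→Gamma; Std4→Beta.
Only (Std2, Alpha) has each player best-responding; Nash payoffs (14, 13).
Orbyt earns 13 sequentially versus 13 at the Nash outcome: unchanged.

unchanged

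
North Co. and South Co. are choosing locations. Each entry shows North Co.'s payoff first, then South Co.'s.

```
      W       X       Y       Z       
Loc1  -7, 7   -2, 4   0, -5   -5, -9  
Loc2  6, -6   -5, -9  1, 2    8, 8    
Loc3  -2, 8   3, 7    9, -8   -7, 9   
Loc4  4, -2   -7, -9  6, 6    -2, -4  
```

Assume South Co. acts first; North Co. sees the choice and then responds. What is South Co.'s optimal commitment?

Z

North Co. best-responds to each possible South Co. move:
- W → North Co. plays Loc2 (best of -7, 6, -2, 4); South Co. gets -6.
- X → North Co. plays Loc3 (best of -2, -5, 3, -7); South Co. gets 7.
- Y → North Co. plays Loc3 (best of 0, 1, 9, 6); South Co. gets -8.
- Z → North Co. plays Loc2 (best of -5, 8, -7, -2); South Co. gets 8.
Among -6, 7, -8, 8, the best is 8 at Z. Subgame-perfect outcome: (Loc2, Z) with payoffs (8, 8).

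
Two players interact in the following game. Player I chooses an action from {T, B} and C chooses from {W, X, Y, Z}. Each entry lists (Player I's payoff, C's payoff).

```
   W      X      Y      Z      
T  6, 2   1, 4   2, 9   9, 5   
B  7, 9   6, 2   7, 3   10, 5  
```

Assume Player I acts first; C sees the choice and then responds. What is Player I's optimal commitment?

B

Work backward from C's decision.
- T → C plays Y (best of 2, 4, 9, 5); Player I gets 2.
- B → C plays W (best of 9, 2, 3, 5); Player I gets 7.
Among 2, 7, the best is 7 at B. Subgame-perfect outcome: (B, W) with payoffs (7, 9).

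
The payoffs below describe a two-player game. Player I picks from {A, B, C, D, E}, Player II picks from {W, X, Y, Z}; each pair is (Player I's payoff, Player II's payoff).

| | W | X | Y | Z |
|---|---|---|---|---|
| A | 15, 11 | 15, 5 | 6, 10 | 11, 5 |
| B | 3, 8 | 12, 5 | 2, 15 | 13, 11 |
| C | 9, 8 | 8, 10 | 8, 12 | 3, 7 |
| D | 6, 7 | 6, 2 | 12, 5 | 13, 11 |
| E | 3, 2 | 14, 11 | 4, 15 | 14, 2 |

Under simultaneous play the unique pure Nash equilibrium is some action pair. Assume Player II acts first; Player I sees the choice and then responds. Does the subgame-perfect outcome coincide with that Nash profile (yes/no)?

Backward induction with Player II moving first.
- W: Player I compares 15, 3, 9, 6, 3 and picks A; Player II would get 11.
- X: Player I compares 15, 12, 8, 6, 14 and picks A; Player II would get 5.
- Y: Player I compares 6, 2, 8, 12, 4 and picks D; Player II would get 5.
- Z: Player I compares 11, 13, 3, 13, 14 and picks E; Player II would get 2.
Maximizing over 11, 5, 5, 2, Player II chooses W. Subgame-perfect outcome: (A, W) with payoffs (15, 11).
Under simultaneous play:
Player I's best replies: W→A; X→A; Y→D; Z→E.
Player II's best replies: A→W; B→Y; C→Y; D→Z; E→Y.
The unique mutual best reply is (A, W), giving (15, 11).
Sequential outcome (A, W) coincides with the Nash profile (A, W).

yes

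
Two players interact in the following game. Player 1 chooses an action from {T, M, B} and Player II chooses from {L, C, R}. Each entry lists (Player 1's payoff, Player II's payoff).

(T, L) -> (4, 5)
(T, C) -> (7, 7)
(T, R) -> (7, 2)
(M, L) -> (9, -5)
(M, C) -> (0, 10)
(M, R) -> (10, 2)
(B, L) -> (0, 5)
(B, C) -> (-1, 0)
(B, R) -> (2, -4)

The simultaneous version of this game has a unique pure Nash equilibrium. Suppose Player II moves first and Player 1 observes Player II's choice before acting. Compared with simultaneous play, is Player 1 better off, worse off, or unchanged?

Player 1 best-responds to each possible Player II move:
- L → Player 1 plays M (best of 4, 9, 0); Player II gets -5.
- C → Player 1 plays T (best of 7, 0, -1); Player II gets 7.
- R → Player 1 plays M (best of 7, 10, 2); Player II gets 2.
Player II's induced payoffs are -5, 7, 2, so Player II commits to C. Subgame-perfect outcome: (T, C) with payoffs (7, 7).
Under simultaneous play:
Player 1's best replies: L→M; C→T; R→M.
Player II's best replies: T→C; M→C; B→L.
The unique mutual best reply is (T, C), giving (7, 7).
Player 1 earns 7 sequentially versus 7 at the Nash outcome: unchanged.

unchanged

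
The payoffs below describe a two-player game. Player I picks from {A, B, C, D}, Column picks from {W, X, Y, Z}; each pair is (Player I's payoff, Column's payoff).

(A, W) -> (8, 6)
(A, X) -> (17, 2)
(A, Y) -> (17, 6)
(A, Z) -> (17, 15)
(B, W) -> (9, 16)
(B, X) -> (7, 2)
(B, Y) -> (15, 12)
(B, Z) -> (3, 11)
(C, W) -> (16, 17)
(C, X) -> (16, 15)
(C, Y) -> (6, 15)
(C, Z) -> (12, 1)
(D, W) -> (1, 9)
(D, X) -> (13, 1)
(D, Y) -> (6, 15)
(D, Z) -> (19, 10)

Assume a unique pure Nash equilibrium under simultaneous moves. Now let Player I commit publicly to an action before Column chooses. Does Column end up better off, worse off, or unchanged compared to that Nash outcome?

worse off

Work backward from Column's decision.
- A → Column plays Z (best of 6, 2, 6, 15); Player I gets 17.
- B → Column plays W (best of 16, 2, 12, 11); Player I gets 9.
- C → Column plays W (best of 17, 15, 15, 1); Player I gets 16.
- D → Column plays Y (best of 9, 1, 15, 10); Player I gets 6.
Maximizing over 17, 9, 16, 6, Player I chooses A. Subgame-perfect outcome: (A, Z) with payoffs (17, 15).
Now find the simultaneous Nash equilibrium.
Player I's best replies: W→C; X→A; Y→A; Z→D.
Column's best replies: A→Z; B→W; C→W; D→Y.
The unique mutual best reply is (C, W), giving (16, 17).
Column earns 15 sequentially versus 17 at the Nash outcome: worse off.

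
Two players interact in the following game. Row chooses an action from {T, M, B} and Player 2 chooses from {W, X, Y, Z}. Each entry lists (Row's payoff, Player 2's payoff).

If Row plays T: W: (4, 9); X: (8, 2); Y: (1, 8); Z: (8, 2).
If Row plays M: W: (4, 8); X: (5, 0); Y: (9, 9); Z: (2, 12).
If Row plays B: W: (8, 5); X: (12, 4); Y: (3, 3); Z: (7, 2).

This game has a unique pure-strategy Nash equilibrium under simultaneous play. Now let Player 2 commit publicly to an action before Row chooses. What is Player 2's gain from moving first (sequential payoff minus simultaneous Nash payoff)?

4

Row best-responds to each possible Player 2 move:
- W: BR = B, leader payoff 5.
- X: BR = B, leader payoff 4.
- Y: BR = M, leader payoff 9.
- Z: BR = T, leader payoff 2.
Player 2's induced payoffs are 5, 4, 9, 2, so Player 2 commits to Y. Subgame-perfect outcome: (M, Y) with payoffs (9, 9).
For the simultaneous game, intersect best replies.
Row's best replies: W→B; X→B; Y→M; Z→T.
Player 2's best replies: T→W; M→Z; B→W.
Only (B, W) has each player best-responding; Nash payoffs (8, 5).
Player 2's commitment gain: 9 − 5 = 4.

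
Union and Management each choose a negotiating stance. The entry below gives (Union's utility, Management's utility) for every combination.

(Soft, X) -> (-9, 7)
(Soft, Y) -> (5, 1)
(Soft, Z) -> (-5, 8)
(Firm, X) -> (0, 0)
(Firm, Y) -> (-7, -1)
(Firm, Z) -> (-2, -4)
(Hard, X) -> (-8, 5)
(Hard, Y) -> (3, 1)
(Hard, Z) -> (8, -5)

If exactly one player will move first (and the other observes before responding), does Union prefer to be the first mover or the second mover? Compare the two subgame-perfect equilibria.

second

If Union leads: Management's best replies are Soft→Z, Firm→X, Hard→X; Union's induced payoffs -5, 0, -8; outcome (Firm, X), payoffs (0, 0).
If Management leads: Union's best replies are X→Firm, Y→Soft, Z→Hard; Management's induced payoffs 0, 1, -5; outcome (Soft, Y), payoffs (5, 1).
Union gets 0 moving first and 5 moving second, so Union prefers to move second.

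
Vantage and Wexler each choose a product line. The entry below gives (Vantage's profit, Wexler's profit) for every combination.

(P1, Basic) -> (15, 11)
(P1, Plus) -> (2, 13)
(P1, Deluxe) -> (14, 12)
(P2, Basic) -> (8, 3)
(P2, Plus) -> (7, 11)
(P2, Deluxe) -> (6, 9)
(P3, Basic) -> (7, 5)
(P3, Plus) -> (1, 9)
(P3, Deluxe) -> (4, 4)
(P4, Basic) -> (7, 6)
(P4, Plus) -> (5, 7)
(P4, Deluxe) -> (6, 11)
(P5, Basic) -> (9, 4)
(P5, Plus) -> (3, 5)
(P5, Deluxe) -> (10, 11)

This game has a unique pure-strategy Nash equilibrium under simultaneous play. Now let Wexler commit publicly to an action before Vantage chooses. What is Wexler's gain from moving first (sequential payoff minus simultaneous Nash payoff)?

Backward induction with Wexler moving first.
- Basic → Vantage plays P1 (best of 15, 8, 7, 7, 9); Wexler gets 11.
- Plus → Vantage plays P2 (best of 2, 7, 1, 5, 3); Wexler gets 11.
- Deluxe → Vantage plays P1 (best of 14, 6, 4, 6, 10); Wexler gets 12.
Among 11, 11, 12, the best is 12 at Deluxe. Subgame-perfect outcome: (P1, Deluxe) with payoffs (14, 12).
Under simultaneous play:
Vantage's best replies: Basic→P1; Plus→P2; Deluxe→P1.
Wexler's best replies: P1→Plus; P2→Plus; P3→Plus; P4→Deluxe; P5→Deluxe.
Only (P2, Plus) has each player best-responding; Nash payoffs (7, 11).
Wexler's commitment gain: 12 − 11 = 1.

1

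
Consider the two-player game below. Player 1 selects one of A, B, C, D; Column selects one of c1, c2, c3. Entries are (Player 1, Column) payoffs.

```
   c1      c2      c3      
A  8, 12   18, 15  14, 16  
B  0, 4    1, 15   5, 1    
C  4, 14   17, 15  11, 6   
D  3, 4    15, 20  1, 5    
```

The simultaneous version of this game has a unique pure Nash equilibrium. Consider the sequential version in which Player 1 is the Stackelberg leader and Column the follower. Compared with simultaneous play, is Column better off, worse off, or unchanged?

worse off

Work backward from Column's decision.
- A → Column plays c3 (best of 12, 15, 16); Player 1 gets 14.
- B → Column plays c2 (best of 4, 15, 1); Player 1 gets 1.
- C → Column plays c2 (best of 14, 15, 6); Player 1 gets 17.
- D → Column plays c2 (best of 4, 20, 5); Player 1 gets 15.
Player 1's induced payoffs are 14, 1, 17, 15, so Player 1 commits to C. Subgame-perfect outcome: (C, c2) with payoffs (17, 15).
Under simultaneous play:
Player 1's best replies: c1→A; c2→A; c3→A.
Column's best replies: A→c3; B→c2; C→c2; D→c2.
The unique mutual best reply is (A, c3), giving (14, 16).
Column earns 15 sequentially versus 16 at the Nash outcome: worse off.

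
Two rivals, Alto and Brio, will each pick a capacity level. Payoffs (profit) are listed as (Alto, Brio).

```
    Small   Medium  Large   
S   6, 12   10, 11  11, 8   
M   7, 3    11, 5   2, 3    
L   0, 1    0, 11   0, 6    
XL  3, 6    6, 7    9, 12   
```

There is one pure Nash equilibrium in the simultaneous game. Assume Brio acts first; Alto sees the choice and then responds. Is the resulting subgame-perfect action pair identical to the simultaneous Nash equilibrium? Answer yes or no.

no

Alto best-responds to each possible Brio move:
- Small: Alto compares 6, 7, 0, 3 and picks M; Brio would get 3.
- Medium: Alto compares 10, 11, 0, 6 and picks M; Brio would get 5.
- Large: Alto compares 11, 2, 0, 9 and picks S; Brio would get 8.
Maximizing over 3, 5, 8, Brio chooses Large. Subgame-perfect outcome: (S, Large) with payoffs (11, 8).
For the simultaneous game, intersect best replies.
Alto's best replies: Small→M; Medium→M; Large→S.
Brio's best replies: S→Small; M→Medium; L→Medium; XL→Large.
The unique mutual best reply is (M, Medium), giving (11, 5).
Sequential outcome (S, Large) differs from the Nash profile (M, Medium).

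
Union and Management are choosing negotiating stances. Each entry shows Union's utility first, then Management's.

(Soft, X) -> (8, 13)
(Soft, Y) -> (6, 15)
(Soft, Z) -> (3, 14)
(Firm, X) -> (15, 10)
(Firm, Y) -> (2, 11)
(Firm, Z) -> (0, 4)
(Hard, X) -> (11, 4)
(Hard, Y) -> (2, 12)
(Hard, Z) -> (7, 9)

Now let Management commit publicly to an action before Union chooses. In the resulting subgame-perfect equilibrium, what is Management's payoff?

Union best-responds to each possible Management move:
- X: Union compares 8, 15, 11 and picks Firm; Management would get 10.
- Y: Union compares 6, 2, 2 and picks Soft; Management would get 15.
- Z: Union compares 3, 0, 7 and picks Hard; Management would get 9.
Among 10, 15, 9, the best is 15 at Y. Subgame-perfect outcome: (Soft, Y) with payoffs (6, 15).

15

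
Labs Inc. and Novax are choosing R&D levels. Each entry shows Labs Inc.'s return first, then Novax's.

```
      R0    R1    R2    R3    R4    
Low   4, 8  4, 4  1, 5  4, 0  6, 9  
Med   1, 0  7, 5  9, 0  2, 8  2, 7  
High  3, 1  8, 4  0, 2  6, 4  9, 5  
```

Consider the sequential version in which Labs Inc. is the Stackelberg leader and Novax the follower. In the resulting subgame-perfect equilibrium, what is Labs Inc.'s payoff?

9

Novax best-responds to each possible Labs Inc. move:
- Low: Novax compares 8, 4, 5, 0, 9 and picks R4; Labs Inc. would get 6.
- Med: Novax compares 0, 5, 0, 8, 7 and picks R3; Labs Inc. would get 2.
- High: Novax compares 1, 4, 2, 4, 5 and picks R4; Labs Inc. would get 9.
Maximizing over 6, 2, 9, Labs Inc. chooses High. Subgame-perfect outcome: (High, R4) with payoffs (9, 5).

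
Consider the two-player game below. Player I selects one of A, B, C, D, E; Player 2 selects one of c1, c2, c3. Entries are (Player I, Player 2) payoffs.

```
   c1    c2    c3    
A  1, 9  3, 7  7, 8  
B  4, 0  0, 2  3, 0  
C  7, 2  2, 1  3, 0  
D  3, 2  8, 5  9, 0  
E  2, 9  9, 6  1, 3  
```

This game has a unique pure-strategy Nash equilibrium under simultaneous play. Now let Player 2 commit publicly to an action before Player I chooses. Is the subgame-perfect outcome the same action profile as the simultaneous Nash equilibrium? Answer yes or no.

no

Work backward from Player I's decision.
- c1: BR = C, leader payoff 2.
- c2: BR = E, leader payoff 6.
- c3: BR = D, leader payoff 0.
Player 2's induced payoffs are 2, 6, 0, so Player 2 commits to c2. Subgame-perfect outcome: (E, c2) with payoffs (9, 6).
Now find the simultaneous Nash equilibrium.
Player I's best replies: c1→C; c2→E; c3→D.
Player 2's best replies: A→c1; B→c2; C→c1; D→c2; E→c1.
The unique mutual best reply is (C, c1), giving (7, 2).
Sequential outcome (E, c2) differs from the Nash profile (C, c1).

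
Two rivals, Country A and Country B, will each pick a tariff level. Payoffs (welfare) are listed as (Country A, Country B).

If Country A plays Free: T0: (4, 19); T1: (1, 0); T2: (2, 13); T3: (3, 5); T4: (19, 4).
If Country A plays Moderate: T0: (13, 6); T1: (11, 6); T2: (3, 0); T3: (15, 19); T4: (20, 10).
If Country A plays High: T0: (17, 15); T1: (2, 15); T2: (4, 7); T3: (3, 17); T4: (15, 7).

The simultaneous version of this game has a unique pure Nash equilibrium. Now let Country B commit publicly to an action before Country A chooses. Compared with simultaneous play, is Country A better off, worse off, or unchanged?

Solve by backward induction (Country B leads).
- T0: BR = High, leader payoff 15.
- T1: BR = Moderate, leader payoff 6.
- T2: BR = High, leader payoff 7.
- T3: BR = Moderate, leader payoff 19.
- T4: BR = Moderate, leader payoff 10.
Maximizing over 15, 6, 7, 19, 10, Country B chooses T3. Subgame-perfect outcome: (Moderate, T3) with payoffs (15, 19).
For the simultaneous game, intersect best replies.
Country A's best replies: T0→High; T1→Moderate; T2→High; T3→Moderate; T4→Moderate.
Country B's best replies: Free→T0; Moderate→T3; High→T3.
The unique mutual best reply is (Moderate, T3), giving (15, 19).
Country A earns 15 sequentially versus 15 at the Nash outcome: unchanged.

unchanged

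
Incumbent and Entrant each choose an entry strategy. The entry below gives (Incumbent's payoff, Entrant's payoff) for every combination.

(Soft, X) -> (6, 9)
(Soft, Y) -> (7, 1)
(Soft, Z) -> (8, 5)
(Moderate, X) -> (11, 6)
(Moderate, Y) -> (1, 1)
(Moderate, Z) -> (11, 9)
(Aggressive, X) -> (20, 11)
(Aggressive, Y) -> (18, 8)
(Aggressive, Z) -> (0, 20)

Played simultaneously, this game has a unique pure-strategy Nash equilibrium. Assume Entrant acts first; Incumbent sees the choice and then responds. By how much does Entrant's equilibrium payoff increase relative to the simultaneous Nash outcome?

Incumbent best-responds to each possible Entrant move:
- X → Incumbent plays Aggressive (best of 6, 11, 20); Entrant gets 11.
- Y → Incumbent plays Aggressive (best of 7, 1, 18); Entrant gets 8.
- Z → Incumbent plays Moderate (best of 8, 11, 0); Entrant gets 9.
Maximizing over 11, 8, 9, Entrant chooses X. Subgame-perfect outcome: (Aggressive, X) with payoffs (20, 11).
Now find the simultaneous Nash equilibrium.
Incumbent's best replies: X→Aggressive; Y→Aggressive; Z→Moderate.
Entrant's best replies: Soft→X; Moderate→Z; Aggressive→Z.
Only (Moderate, Z) has each player best-responding; Nash payoffs (11, 9).
Entrant's commitment gain: 11 − 9 = 2.

2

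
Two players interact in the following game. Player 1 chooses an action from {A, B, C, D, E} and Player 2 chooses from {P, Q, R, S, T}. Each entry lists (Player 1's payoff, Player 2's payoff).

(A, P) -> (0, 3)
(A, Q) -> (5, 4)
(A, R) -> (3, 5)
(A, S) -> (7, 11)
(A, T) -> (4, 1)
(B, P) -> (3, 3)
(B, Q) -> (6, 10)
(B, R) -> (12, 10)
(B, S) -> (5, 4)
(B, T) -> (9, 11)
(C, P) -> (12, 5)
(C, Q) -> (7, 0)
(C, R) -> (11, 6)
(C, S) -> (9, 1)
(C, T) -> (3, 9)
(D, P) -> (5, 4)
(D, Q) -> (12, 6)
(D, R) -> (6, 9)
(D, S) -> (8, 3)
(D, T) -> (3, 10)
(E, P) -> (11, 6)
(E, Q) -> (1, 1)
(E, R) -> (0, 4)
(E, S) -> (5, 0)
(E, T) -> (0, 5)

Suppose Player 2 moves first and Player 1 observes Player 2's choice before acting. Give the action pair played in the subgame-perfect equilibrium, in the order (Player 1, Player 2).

(B, T)

Player 1 best-responds to each possible Player 2 move:
- P → Player 1 plays C (best of 0, 3, 12, 5, 11); Player 2 gets 5.
- Q → Player 1 plays D (best of 5, 6, 7, 12, 1); Player 2 gets 6.
- R → Player 1 plays B (best of 3, 12, 11, 6, 0); Player 2 gets 10.
- S → Player 1 plays C (best of 7, 5, 9, 8, 5); Player 2 gets 1.
- T → Player 1 plays B (best of 4, 9, 3, 3, 0); Player 2 gets 11.
Maximizing over 5, 6, 10, 1, 11, Player 2 chooses T. Subgame-perfect outcome: (B, T) with payoffs (9, 11).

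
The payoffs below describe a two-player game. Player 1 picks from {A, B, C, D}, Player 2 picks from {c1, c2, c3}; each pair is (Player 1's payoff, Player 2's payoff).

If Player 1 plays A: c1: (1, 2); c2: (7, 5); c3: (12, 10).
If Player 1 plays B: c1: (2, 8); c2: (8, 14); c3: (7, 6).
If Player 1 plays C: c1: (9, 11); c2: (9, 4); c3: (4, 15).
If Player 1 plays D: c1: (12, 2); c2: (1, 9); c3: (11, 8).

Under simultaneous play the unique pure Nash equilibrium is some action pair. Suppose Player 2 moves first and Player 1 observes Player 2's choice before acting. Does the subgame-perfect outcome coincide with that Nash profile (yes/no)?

Player 1 best-responds to each possible Player 2 move:
- c1: Player 1 compares 1, 2, 9, 12 and picks D; Player 2 would get 2.
- c2: Player 1 compares 7, 8, 9, 1 and picks C; Player 2 would get 4.
- c3: Player 1 compares 12, 7, 4, 11 and picks A; Player 2 would get 10.
Maximizing over 2, 4, 10, Player 2 chooses c3. Subgame-perfect outcome: (A, c3) with payoffs (12, 10).
Under simultaneous play:
Player 1's best replies: c1→D; c2→C; c3→A.
Player 2's best replies: A→c3; B→c2; C→c3; D→c2.
The unique mutual best reply is (A, c3), giving (12, 10).
Sequential outcome (A, c3) coincides with the Nash profile (A, c3).

yes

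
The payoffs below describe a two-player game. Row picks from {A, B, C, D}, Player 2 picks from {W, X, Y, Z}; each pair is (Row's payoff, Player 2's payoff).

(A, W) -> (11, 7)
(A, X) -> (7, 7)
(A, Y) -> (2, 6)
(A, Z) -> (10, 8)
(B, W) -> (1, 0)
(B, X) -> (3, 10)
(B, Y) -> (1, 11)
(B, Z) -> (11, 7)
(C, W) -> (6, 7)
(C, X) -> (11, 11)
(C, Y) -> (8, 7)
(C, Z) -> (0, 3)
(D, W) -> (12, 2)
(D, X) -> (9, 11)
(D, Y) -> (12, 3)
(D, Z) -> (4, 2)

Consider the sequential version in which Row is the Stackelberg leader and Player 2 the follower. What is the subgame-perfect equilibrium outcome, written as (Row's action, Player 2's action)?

(C, X)

Backward induction with Row moving first.
- A: BR = Z, leader payoff 10.
- B: BR = Y, leader payoff 1.
- C: BR = X, leader payoff 11.
- D: BR = X, leader payoff 9.
Maximizing over 10, 1, 11, 9, Row chooses C. Subgame-perfect outcome: (C, X) with payoffs (11, 11).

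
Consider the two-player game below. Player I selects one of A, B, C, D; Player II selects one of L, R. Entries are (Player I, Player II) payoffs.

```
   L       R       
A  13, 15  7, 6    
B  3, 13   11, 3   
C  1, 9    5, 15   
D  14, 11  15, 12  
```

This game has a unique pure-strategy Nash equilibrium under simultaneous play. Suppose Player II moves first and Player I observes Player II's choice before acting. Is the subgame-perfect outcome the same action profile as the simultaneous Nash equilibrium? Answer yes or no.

Work backward from Player I's decision.
- L → Player I plays D (best of 13, 3, 1, 14); Player II gets 11.
- R → Player I plays D (best of 7, 11, 5, 15); Player II gets 12.
Maximizing over 11, 12, Player II chooses R. Subgame-perfect outcome: (D, R) with payoffs (15, 12).
For the simultaneous game, intersect best replies.
Player I's best replies: L→D; R→D.
Player II's best replies: A→L; B→L; C→R; D→R.
Only (D, R) has each player best-responding; Nash payoffs (15, 12).
Sequential outcome (D, R) coincides with the Nash profile (D, R).

yes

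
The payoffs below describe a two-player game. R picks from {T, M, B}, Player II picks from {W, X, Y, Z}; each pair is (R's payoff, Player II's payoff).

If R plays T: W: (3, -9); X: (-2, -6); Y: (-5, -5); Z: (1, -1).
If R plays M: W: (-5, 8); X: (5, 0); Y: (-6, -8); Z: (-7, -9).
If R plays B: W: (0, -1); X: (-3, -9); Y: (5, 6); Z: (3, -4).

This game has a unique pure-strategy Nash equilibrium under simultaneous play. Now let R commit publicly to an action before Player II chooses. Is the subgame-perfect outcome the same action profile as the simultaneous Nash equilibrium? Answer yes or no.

yes

Solve by backward induction (R leads).
- T → Player II plays Z (best of -9, -6, -5, -1); R gets 1.
- M → Player II plays W (best of 8, 0, -8, -9); R gets -5.
- B → Player II plays Y (best of -1, -9, 6, -4); R gets 5.
Maximizing over 1, -5, 5, R chooses B. Subgame-perfect outcome: (B, Y) with payoffs (5, 6).
Now find the simultaneous Nash equilibrium.
R's best replies: W→T; X→M; Y→B; Z→B.
Player II's best replies: T→Z; M→W; B→Y.
The unique mutual best reply is (B, Y), giving (5, 6).
Sequential outcome (B, Y) coincides with the Nash profile (B, Y).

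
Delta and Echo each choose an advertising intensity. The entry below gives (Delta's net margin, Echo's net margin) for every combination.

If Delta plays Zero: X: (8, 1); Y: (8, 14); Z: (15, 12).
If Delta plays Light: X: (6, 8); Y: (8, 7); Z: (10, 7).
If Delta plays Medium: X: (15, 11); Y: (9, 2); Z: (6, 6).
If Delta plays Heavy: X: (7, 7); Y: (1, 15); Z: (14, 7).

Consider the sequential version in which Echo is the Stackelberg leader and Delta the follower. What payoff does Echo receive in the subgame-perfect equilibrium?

12

Work backward from Delta's decision.
- X: BR = Medium, leader payoff 11.
- Y: BR = Medium, leader payoff 2.
- Z: BR = Zero, leader payoff 12.
Maximizing over 11, 2, 12, Echo chooses Z. Subgame-perfect outcome: (Zero, Z) with payoffs (15, 12).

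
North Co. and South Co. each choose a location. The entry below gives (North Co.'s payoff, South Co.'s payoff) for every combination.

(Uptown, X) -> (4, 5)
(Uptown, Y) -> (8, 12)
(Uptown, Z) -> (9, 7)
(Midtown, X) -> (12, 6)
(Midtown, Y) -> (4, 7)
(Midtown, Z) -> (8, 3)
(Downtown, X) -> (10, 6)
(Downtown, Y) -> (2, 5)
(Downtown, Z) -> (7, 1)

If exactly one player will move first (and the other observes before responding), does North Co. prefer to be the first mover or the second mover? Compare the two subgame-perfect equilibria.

If North Co. leads: South Co.'s best replies are Uptown→Y, Midtown→Y, Downtown→X; North Co.'s induced payoffs 8, 4, 10; outcome (Downtown, X), payoffs (10, 6).
If South Co. leads: North Co.'s best replies are X→Midtown, Y→Uptown, Z→Uptown; South Co.'s induced payoffs 6, 12, 7; outcome (Uptown, Y), payoffs (8, 12).
North Co. gets 10 moving first and 8 moving second, so North Co. prefers to move first.

first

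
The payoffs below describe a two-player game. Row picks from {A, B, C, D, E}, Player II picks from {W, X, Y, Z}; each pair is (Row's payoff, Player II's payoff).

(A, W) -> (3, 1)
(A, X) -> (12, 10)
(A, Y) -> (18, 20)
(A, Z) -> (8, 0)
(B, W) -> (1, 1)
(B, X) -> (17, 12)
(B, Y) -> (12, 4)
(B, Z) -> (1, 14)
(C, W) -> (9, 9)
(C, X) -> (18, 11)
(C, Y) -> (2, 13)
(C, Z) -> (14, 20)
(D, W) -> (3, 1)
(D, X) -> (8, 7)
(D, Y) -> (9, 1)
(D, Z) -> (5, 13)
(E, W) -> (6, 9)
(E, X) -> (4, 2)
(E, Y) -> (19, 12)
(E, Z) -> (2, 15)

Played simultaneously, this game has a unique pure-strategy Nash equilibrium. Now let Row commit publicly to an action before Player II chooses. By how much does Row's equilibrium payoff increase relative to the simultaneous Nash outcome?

Backward induction with Row moving first.
- A → Player II plays Y (best of 1, 10, 20, 0); Row gets 18.
- B → Player II plays Z (best of 1, 12, 4, 14); Row gets 1.
- C → Player II plays Z (best of 9, 11, 13, 20); Row gets 14.
- D → Player II plays Z (best of 1, 7, 1, 13); Row gets 5.
- E → Player II plays Z (best of 9, 2, 12, 15); Row gets 2.
Row's induced payoffs are 18, 1, 14, 5, 2, so Row commits to A. Subgame-perfect outcome: (A, Y) with payoffs (18, 20).
For the simultaneous game, intersect best replies.
Row's best replies: W→C; X→C; Y→E; Z→C.
Player II's best replies: A→Y; B→Z; C→Z; D→Z; E→Z.
Only (C, Z) has each player best-responding; Nash payoffs (14, 20).
Row's commitment gain: 18 − 14 = 4.

4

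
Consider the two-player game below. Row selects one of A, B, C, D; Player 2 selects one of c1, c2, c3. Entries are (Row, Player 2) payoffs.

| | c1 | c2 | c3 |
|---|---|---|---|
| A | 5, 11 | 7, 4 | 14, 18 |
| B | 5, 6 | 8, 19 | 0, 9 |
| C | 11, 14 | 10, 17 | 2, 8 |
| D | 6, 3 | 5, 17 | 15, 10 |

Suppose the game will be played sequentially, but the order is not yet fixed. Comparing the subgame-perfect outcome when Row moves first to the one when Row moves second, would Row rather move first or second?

If Row leads: Player 2's best replies are A→c3, B→c2, C→c2, D→c2; Row's induced payoffs 14, 8, 10, 5; outcome (A, c3), payoffs (14, 18).
If Player 2 leads: Row's best replies are c1→C, c2→C, c3→D; Player 2's induced payoffs 14, 17, 10; outcome (C, c2), payoffs (10, 17).
Row gets 14 moving first and 10 moving second, so Row prefers to move first.

first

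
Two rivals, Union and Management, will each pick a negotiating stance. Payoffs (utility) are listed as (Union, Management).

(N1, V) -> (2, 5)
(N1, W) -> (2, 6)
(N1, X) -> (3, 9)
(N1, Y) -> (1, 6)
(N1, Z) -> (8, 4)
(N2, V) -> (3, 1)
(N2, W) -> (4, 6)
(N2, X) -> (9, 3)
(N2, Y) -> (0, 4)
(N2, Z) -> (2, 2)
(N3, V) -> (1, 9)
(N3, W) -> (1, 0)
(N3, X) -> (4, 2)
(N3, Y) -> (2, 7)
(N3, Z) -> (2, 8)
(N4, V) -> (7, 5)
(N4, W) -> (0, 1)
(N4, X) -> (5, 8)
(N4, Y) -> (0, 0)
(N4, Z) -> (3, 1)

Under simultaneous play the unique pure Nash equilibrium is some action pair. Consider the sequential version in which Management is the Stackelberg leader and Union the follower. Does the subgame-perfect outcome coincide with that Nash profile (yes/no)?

no

Solve by backward induction (Management leads).
- V: BR = N4, leader payoff 5.
- W: BR = N2, leader payoff 6.
- X: BR = N2, leader payoff 3.
- Y: BR = N3, leader payoff 7.
- Z: BR = N1, leader payoff 4.
Maximizing over 5, 6, 3, 7, 4, Management chooses Y. Subgame-perfect outcome: (N3, Y) with payoffs (2, 7).
For the simultaneous game, intersect best replies.
Union's best replies: V→N4; W→N2; X→N2; Y→N3; Z→N1.
Management's best replies: N1→X; N2→W; N3→V; N4→X.
Only (N2, W) has each player best-responding; Nash payoffs (4, 6).
Sequential outcome (N3, Y) differs from the Nash profile (N2, W).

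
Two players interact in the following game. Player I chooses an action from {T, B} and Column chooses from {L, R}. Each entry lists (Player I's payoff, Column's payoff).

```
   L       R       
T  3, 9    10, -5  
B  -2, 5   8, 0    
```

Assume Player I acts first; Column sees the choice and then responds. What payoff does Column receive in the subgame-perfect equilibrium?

Column best-responds to each possible Player I move:
- T: BR = L, leader payoff 3.
- B: BR = L, leader payoff -2.
Maximizing over 3, -2, Player I chooses T. Subgame-perfect outcome: (T, L) with payoffs (3, 9).

9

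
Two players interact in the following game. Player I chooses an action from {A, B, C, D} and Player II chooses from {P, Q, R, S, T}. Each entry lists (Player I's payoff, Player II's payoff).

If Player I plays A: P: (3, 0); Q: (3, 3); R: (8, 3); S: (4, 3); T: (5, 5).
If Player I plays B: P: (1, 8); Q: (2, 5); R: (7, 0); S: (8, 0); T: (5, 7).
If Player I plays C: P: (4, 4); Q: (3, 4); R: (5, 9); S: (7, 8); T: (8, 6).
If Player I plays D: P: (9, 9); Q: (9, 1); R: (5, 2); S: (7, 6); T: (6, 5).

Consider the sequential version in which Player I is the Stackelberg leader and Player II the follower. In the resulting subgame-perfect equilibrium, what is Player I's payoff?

9

Work backward from Player II's decision.
- A → Player II plays T (best of 0, 3, 3, 3, 5); Player I gets 5.
- B → Player II plays P (best of 8, 5, 0, 0, 7); Player I gets 1.
- C → Player II plays R (best of 4, 4, 9, 8, 6); Player I gets 5.
- D → Player II plays P (best of 9, 1, 2, 6, 5); Player I gets 9.
Player I's induced payoffs are 5, 1, 5, 9, so Player I commits to D. Subgame-perfect outcome: (D, P) with payoffs (9, 9).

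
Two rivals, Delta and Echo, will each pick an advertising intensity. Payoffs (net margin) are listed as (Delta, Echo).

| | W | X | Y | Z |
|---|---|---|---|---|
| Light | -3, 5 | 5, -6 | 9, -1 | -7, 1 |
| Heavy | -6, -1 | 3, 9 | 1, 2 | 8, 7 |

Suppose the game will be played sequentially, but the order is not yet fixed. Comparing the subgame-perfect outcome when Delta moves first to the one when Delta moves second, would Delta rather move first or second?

second

If Delta leads: Echo's best replies are Light→W, Heavy→X; Delta's induced payoffs -3, 3; outcome (Heavy, X), payoffs (3, 9).
If Echo leads: Delta's best replies are W→Light, X→Light, Y→Light, Z→Heavy; Echo's induced payoffs 5, -6, -1, 7; outcome (Heavy, Z), payoffs (8, 7).
Delta gets 3 moving first and 8 moving second, so Delta prefers to move second.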